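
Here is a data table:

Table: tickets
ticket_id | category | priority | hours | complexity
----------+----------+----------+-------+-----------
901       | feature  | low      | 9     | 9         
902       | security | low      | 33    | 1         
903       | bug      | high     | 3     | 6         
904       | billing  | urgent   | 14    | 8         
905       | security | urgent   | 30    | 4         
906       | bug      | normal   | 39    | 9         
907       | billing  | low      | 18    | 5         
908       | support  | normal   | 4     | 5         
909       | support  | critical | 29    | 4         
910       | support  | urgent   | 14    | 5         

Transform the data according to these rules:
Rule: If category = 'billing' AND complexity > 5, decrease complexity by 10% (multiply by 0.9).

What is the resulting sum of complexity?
55.2

Step 1: Find records where category = 'billing' AND complexity > 5
Step 2: 1 records match, summing to 8
Step 3: After multiplier: 8 × 0.9 = 7.2
Step 4: Unaffected records sum: 48
Step 5: Final sum = 7.2 + 48 = 55.2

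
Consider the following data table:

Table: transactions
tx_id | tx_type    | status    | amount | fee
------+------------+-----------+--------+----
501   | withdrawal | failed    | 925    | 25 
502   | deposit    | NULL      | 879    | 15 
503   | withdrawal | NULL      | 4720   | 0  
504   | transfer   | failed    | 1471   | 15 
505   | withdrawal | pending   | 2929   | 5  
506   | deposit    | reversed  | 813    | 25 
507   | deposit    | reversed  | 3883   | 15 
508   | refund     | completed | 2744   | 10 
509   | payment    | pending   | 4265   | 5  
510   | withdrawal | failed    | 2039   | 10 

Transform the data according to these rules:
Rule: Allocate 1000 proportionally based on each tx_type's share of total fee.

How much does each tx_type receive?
deposit: 440.0, payment: 40.0, refund: 80.0, transfer: 120.0, withdrawal: 320.0

Step 1: Calculate total fee = 125
Step 2: Calculate each tx_type's proportion:
  deposit: 55/125 = 44.00% → 440.0
  payment: 5/125 = 4.00% → 40.0
  refund: 10/125 = 8.00% → 80.0
  transfer: 15/125 = 12.00% → 120.0
  withdrawal: 40/125 = 32.00% → 320.0
Step 3: Verify: sum of allocations ≈ 1000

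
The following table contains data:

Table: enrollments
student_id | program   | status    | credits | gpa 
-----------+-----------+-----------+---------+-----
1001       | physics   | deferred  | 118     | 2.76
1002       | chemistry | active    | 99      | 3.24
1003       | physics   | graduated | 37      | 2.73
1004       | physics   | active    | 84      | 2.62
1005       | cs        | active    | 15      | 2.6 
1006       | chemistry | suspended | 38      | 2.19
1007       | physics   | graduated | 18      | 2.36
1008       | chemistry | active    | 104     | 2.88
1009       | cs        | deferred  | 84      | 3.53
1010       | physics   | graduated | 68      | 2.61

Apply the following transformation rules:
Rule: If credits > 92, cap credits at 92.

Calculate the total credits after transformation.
620

Step 1: 3 records have credits > 92
Step 2: These records originally summed to 321
Step 3: After capping: 3 × 92 = 276
Step 4: Unaffected records sum: 344
Step 5: Final sum = 276 + 344 = 620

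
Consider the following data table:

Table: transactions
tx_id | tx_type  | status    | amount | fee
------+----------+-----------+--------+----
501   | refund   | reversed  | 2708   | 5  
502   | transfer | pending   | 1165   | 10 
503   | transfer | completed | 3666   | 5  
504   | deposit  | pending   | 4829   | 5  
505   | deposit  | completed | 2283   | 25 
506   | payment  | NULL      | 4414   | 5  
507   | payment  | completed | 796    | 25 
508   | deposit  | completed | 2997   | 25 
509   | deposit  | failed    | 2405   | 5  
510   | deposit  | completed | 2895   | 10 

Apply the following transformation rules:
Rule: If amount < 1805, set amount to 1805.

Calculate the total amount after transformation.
29807

Step 1: 2 records have amount < 1805
Step 2: These records originally summed to 1961
Step 3: After setting to minimum: 2 × 1805 = 3610
Step 4: Unaffected records sum: 26197
Step 5: Final sum = 3610 + 26197 = 29807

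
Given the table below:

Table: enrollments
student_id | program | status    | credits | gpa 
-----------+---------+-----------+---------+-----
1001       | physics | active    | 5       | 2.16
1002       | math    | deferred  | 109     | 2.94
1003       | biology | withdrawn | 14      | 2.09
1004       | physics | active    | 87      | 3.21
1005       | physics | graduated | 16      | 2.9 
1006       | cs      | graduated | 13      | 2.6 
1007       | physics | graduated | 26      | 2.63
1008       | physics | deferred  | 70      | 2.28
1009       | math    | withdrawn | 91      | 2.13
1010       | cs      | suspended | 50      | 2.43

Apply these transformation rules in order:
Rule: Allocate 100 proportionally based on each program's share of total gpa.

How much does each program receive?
biology: 8.24, cs: 19.83, math: 19.98, physics: 51.95

Step 1: Calculate total gpa = 25.37
Step 2: Calculate each program's proportion:
  biology: 2.09/25.37 = 8.24% → 8.24
  cs: 5.03/25.37 = 19.83% → 19.83
  math: 5.07/25.37 = 19.98% → 19.98
  physics: 13.18/25.37 = 51.95% → 51.95
Step 3: Verify: sum of allocations ≈ 100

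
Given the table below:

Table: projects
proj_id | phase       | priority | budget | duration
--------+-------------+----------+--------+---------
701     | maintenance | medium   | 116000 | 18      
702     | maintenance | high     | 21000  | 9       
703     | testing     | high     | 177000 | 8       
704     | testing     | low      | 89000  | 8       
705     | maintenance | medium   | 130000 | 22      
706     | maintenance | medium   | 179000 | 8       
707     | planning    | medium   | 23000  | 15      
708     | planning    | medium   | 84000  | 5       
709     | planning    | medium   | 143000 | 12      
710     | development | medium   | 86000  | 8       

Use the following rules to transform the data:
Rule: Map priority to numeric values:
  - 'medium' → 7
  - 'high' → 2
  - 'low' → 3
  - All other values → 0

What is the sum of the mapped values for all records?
56

Step 1: Apply mapping to each record
Step 2: Count by status:
  'medium': 7 records × 7 = 49
  'high': 2 records × 2 = 4
  'low': 1 records × 3 = 3
Step 3: Sum all mapped values = 56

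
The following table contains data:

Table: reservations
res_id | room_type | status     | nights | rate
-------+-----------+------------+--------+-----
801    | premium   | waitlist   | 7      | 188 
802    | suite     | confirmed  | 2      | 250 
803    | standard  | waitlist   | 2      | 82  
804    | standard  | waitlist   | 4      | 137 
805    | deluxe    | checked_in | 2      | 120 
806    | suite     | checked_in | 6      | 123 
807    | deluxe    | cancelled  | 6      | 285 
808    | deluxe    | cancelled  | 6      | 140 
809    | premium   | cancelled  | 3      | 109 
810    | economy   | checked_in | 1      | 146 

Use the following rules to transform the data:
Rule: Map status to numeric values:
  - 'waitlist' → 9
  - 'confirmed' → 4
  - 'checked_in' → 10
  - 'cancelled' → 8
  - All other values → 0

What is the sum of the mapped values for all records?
85

Step 1: Apply mapping to each record
Step 2: Count by status:
  'waitlist': 3 records × 9 = 27
  'confirmed': 1 records × 4 = 4
  'checked_in': 3 records × 10 = 30
  'cancelled': 3 records × 8 = 24
Step 3: Sum all mapped values = 85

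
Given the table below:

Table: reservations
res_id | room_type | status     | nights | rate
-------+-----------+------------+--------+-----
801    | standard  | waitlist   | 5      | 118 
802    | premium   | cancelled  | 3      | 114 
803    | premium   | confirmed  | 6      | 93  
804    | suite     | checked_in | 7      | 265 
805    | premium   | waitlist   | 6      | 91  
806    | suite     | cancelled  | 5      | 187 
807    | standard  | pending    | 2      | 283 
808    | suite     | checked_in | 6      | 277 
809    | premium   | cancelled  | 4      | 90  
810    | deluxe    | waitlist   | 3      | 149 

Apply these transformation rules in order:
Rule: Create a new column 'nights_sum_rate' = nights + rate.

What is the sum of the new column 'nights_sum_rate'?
1714

Step 1: For each record, compute nights + rate
Example calculations:
  5 + 118 = 123
  3 + 114 = 117
  6 + 93 = 99
  ...
Step 2: Sum all derived values
Step 3: Total = 1714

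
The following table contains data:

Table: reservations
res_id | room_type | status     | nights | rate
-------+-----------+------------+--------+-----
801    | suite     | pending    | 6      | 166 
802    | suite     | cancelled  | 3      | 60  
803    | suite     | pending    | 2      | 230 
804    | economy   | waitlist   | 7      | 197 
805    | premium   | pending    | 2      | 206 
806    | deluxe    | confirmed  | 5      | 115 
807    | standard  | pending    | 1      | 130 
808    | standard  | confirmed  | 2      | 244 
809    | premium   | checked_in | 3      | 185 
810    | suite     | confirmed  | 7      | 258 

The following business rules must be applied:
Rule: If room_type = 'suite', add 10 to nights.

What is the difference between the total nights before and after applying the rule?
40

Step 1: Original sum of nights = 38
Step 2: 4 records have room_type = 'suite'
Step 3: Each affected record changes by 10
Step 4: Total change = 4 × 10 = 40
Step 5: New sum = 38 + 40 = 78
Step 6: Difference = |78 - 38| = 40
        (Sum increased by 40)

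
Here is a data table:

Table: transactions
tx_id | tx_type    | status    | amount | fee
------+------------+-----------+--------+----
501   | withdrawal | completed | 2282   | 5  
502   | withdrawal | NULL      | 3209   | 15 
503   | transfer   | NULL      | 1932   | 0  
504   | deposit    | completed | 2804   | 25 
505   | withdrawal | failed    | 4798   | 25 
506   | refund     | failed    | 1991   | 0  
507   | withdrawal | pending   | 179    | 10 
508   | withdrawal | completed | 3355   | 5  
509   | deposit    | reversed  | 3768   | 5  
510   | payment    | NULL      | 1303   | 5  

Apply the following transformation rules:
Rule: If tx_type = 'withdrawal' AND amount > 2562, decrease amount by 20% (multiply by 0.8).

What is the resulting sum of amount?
23348.6

Step 1: Find records where tx_type = 'withdrawal' AND amount > 2562
Step 2: 3 records match, summing to 11362
Step 3: After multiplier: 11362 × 0.8 = 9089.6
Step 4: Unaffected records sum: 14259
Step 5: Final sum = 9089.6 + 14259 = 23348.6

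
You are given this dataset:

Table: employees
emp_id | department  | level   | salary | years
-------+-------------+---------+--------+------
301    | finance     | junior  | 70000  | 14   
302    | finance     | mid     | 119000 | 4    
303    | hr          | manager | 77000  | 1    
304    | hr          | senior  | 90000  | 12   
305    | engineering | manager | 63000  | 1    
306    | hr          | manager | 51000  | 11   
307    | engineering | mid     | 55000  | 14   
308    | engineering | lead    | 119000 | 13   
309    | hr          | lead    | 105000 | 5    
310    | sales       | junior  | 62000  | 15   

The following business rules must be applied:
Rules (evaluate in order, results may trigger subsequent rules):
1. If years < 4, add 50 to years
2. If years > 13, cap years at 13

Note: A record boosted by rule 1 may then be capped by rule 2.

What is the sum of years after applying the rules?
110

Step 1: Apply rule 1 to records with years < 4
  - 2 records get bonus of 50
  - Of these, 2 records then exceed 13 and get capped
Step 2: Apply rule 2 to records with years > 13
  - 3 records (original) are capped
Step 3: Calculate final sum = 110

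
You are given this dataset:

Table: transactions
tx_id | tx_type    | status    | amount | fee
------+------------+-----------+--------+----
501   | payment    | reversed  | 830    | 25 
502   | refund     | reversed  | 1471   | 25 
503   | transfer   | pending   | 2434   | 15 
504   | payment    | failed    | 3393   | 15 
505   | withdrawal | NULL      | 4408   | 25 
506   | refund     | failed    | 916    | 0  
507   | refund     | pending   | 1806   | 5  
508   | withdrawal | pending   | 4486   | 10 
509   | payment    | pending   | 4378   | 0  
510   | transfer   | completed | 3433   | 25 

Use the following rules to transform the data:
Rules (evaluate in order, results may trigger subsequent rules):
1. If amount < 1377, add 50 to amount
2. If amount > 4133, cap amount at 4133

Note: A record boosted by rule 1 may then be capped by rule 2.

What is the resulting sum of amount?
26782

Step 1: Apply rule 1 to records with amount < 1377
  - 2 records get bonus of 50
  - Of these, 0 records then exceed 4133 and get capped
Step 2: Apply rule 2 to records with amount > 4133
  - 3 records (original) are capped
Step 3: Calculate final sum = 26782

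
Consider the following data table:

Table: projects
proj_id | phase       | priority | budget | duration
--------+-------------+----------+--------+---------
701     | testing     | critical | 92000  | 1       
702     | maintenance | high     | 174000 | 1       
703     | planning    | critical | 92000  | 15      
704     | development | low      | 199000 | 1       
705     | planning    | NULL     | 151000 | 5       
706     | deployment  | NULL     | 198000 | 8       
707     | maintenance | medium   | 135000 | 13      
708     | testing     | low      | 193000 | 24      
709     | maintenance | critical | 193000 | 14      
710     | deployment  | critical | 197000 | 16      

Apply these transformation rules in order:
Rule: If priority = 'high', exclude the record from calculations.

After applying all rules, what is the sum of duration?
97

Step 1: Identify records where priority = 'high'
Step 2: The excluded records sum to 1
Step 3: Original total duration = 98
Step 4: Remaining total = 98 - 1 = 97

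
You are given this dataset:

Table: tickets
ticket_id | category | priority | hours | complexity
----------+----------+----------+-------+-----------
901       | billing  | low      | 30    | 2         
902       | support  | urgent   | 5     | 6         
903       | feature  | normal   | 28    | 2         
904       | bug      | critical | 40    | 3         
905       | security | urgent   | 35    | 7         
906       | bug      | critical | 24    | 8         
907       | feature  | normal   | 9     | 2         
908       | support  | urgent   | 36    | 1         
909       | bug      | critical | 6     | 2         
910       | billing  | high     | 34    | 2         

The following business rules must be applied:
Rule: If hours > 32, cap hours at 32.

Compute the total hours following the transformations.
230

Step 1: 4 records have hours > 32
Step 2: These records originally summed to 145
Step 3: After capping: 4 × 32 = 128
Step 4: Unaffected records sum: 102
Step 5: Final sum = 128 + 102 = 230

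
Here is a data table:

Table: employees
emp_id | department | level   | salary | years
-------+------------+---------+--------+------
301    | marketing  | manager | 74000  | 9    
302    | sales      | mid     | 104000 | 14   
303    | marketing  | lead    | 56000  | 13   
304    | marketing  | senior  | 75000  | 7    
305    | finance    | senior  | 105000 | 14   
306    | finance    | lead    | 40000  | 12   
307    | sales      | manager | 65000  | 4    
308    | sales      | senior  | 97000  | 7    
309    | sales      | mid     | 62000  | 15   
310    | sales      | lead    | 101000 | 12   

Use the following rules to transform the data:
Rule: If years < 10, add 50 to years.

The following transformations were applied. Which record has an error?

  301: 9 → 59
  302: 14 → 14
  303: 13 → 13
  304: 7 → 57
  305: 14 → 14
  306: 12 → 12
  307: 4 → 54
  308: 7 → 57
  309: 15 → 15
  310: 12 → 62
Record 310 has an error. The correct transformed value should be 12, not 62.

Step 1: Check each record against the rule
Step 2: Record 310 has years = 12
Step 3: Since 12 >= 10, the bonus should not have been applied
Step 4: Correct value = 12, but claimed value = 62
Conclusion: Record 310 has the error.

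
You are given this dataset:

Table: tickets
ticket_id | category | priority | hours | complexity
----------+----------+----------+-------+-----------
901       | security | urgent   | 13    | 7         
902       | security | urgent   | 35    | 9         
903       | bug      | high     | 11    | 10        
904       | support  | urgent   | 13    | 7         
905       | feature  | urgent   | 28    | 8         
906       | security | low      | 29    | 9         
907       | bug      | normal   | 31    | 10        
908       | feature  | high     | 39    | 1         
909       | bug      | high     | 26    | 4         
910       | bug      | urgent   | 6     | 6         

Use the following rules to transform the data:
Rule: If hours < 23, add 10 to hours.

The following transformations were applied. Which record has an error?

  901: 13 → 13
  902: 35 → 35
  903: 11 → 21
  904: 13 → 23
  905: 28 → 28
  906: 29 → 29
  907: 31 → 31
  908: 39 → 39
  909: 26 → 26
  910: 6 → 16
Record 901 has an error. The correct transformed value should be 23, not 13.

Step 1: Check each record against the rule
Step 2: Record 901 has hours = 13
Step 3: Since 13 < 23, the bonus should have been applied
Step 4: Correct value = 23, but claimed value = 13
Conclusion: Record 901 has the error.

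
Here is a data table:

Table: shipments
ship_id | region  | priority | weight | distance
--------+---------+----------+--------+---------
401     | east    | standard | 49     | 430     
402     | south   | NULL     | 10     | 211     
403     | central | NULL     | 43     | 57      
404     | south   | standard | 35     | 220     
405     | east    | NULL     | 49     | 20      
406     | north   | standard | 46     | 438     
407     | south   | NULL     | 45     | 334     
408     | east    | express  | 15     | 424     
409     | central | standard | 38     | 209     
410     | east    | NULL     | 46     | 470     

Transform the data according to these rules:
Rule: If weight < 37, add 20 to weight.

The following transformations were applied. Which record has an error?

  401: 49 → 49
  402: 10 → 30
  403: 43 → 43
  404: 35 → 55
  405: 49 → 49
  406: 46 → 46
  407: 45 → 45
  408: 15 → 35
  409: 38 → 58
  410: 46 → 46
Record 409 has an error. The correct transformed value should be 38, not 58.

Step 1: Check each record against the rule
Step 2: Record 409 has weight = 38
Step 3: Since 38 >= 37, the bonus should not have been applied
Step 4: Correct value = 38, but claimed value = 58
Conclusion: Record 409 has the error.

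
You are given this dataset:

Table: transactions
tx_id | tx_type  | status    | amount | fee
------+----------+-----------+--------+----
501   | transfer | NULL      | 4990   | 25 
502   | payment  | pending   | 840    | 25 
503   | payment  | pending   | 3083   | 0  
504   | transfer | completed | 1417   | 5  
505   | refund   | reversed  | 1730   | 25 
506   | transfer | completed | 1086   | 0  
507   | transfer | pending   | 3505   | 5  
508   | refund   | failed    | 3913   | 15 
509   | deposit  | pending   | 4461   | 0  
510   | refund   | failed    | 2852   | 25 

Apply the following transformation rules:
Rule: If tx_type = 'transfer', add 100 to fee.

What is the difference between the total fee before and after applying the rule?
400

Step 1: Original sum of fee = 125
Step 2: 4 records have tx_type = 'transfer'
Step 3: Each affected record changes by 100
Step 4: Total change = 4 × 100 = 400
Step 5: New sum = 125 + 400 = 525
Step 6: Difference = |525 - 125| = 400
        (Sum increased by 400)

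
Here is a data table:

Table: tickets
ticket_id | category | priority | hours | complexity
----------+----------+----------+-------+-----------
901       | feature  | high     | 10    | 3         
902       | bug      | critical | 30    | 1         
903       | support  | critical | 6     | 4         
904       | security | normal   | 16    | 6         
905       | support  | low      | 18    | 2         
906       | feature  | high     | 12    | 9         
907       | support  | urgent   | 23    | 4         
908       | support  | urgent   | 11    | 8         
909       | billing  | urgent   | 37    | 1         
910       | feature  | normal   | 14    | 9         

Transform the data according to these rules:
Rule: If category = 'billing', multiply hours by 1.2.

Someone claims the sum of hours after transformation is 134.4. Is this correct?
No, the correct result is 184.4.

Step 1: Calculate the correct sum after transformation
Step 2: Apply multiplier 1.2 to records where category = 'billing'
Step 3: Correct result = 184.4
Step 4: Claimed result = 134.4
Step 5: 184.4 ≠ 134.4
Conclusion: The claimed result is incorrect. The correct answer is 184.4.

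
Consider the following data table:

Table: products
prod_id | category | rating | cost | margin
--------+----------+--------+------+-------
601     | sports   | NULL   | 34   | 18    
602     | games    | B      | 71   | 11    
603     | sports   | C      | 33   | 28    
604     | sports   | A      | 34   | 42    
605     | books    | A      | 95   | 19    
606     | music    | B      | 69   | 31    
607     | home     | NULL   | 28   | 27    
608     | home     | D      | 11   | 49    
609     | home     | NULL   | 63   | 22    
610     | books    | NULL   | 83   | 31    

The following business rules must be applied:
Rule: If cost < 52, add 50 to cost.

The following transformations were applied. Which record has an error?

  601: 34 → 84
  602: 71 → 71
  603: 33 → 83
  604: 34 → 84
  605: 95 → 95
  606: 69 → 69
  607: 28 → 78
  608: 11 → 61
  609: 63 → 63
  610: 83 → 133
Record 610 has an error. The correct transformed value should be 83, not 133.

Step 1: Check each record against the rule
Step 2: Record 610 has cost = 83
Step 3: Since 83 >= 52, the bonus should not have been applied
Step 4: Correct value = 83, but claimed value = 133
Conclusion: Record 610 has the error.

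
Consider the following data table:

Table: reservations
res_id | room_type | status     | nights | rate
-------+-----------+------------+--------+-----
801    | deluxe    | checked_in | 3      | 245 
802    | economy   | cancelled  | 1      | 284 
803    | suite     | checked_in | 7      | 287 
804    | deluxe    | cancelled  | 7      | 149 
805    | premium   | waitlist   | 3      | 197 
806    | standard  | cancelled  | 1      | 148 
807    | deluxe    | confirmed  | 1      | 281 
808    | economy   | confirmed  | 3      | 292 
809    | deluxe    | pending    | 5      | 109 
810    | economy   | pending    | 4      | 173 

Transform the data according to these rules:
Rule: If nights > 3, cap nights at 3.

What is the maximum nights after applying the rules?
3

Step 1: Original maximum nights = 7
Step 2: Apply cap at 3
Step 3: 4 records had nights > 3 and were capped
Step 4: Maximum after transformation = 3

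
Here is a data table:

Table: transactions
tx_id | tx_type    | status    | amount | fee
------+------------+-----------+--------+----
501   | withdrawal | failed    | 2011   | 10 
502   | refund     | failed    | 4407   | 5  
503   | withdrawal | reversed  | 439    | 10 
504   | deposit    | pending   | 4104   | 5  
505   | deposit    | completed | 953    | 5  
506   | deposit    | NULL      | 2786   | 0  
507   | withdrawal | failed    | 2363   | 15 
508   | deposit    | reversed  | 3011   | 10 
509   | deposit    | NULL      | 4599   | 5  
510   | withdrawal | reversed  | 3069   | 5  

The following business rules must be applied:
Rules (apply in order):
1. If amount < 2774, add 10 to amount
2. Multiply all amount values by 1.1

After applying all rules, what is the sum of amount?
30560.2

Step 1: Apply Rule 1 - Add 10 to records with amount < 2774
  - 4 records affected: 5766 + (4 × 10) = 5806
  - Unaffected records: 21976
  - Sum after Rule 1: 27782
Step 2: Apply Rule 2 - Multiply all by 1.1
  - 27782 × 1.1 = 30560.2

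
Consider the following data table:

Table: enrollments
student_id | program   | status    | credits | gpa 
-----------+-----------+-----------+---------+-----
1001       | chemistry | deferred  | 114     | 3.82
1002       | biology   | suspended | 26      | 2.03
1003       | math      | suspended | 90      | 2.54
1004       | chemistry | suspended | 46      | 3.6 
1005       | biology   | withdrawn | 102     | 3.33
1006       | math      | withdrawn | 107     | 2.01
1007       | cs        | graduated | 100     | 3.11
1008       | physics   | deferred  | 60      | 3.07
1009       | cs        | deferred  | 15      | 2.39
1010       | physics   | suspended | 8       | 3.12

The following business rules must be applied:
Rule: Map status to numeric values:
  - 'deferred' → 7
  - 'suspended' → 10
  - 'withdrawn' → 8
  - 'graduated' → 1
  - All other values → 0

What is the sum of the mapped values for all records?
78

Step 1: Apply mapping to each record
Step 2: Count by status:
  'deferred': 3 records × 7 = 21
  'suspended': 4 records × 10 = 40
  'withdrawn': 2 records × 8 = 16
  'graduated': 1 records × 1 = 1
Step 3: Sum all mapped values = 78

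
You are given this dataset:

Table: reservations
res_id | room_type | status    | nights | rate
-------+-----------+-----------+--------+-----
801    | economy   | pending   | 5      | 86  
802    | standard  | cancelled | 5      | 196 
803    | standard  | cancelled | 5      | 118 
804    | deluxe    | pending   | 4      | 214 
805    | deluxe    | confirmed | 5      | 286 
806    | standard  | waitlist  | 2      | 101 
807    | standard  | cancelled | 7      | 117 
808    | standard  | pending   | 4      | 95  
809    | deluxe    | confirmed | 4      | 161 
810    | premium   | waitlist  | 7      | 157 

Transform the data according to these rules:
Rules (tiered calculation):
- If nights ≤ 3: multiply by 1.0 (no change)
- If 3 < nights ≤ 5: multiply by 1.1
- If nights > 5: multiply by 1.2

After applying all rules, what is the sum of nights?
54.0

Step 1: Tier 1 (nights ≤ 3): 1 records, sum = 2 × 1.0 = 2.0
Step 2: Tier 2 (3 < nights ≤ 5): 7 records, sum = 32 × 1.1 = 35.2
Step 3: Tier 3 (nights > 5): 2 records, sum = 14 × 1.2 = 16.8
Step 4: Final sum = 2.0 + 35.2 + 16.8 = 54.0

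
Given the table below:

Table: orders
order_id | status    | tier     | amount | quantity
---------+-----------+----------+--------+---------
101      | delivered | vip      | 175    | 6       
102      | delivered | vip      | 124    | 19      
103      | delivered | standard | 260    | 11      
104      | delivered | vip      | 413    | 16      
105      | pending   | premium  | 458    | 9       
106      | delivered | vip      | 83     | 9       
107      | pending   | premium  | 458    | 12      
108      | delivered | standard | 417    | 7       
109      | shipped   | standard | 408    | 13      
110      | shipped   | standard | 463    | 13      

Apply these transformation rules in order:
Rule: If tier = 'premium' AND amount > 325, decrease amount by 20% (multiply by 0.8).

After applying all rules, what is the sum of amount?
3075.8

Step 1: Find records where tier = 'premium' AND amount > 325
Step 2: 2 records match, summing to 916
Step 3: After multiplier: 916 × 0.8 = 732.8
Step 4: Unaffected records sum: 2343
Step 5: Final sum = 732.8 + 2343 = 3075.8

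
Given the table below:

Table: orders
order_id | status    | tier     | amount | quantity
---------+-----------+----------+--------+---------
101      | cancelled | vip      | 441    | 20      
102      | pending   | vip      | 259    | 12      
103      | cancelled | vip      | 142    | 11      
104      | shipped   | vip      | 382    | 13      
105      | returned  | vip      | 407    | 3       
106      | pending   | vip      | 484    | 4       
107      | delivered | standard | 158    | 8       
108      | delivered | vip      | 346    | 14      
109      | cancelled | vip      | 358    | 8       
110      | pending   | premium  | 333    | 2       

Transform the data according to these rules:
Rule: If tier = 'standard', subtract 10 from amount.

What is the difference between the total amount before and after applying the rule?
10

Step 1: Original sum of amount = 3310
Step 2: 1 records have tier = 'standard'
Step 3: Each affected record changes by -10
Step 4: Total change = 1 × -10 = -10
Step 5: New sum = 3310 + -10 = 3300
Step 6: Difference = |3300 - 3310| = 10
        (Sum decreased by 10)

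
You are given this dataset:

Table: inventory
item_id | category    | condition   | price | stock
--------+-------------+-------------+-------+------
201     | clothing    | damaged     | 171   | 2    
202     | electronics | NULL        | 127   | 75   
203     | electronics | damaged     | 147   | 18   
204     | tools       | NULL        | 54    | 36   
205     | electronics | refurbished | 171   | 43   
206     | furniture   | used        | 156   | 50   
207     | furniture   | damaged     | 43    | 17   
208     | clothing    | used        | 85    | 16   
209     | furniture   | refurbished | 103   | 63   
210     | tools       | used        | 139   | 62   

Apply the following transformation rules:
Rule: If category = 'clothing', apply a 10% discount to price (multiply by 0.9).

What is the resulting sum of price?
1170.4

Step 1: Records with category = 'clothing' have total price = 256
Step 2: Apply multiplier: 256 × 0.9 = 230.4
Step 3: Other records total: 940
Step 4: Final sum = 230.4 + 940 = 1170.4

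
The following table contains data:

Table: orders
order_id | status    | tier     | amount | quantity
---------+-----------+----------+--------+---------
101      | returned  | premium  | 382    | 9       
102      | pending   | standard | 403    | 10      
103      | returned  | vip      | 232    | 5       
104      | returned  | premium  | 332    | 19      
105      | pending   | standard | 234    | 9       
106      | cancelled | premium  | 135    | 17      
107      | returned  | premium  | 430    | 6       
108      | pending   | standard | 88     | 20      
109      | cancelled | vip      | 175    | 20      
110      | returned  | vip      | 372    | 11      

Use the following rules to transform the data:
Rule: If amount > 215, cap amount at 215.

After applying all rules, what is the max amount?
215

Step 1: Original maximum amount = 430
Step 2: Apply cap at 215
Step 3: 7 records had amount > 215 and were capped
Step 4: Maximum after transformation = 215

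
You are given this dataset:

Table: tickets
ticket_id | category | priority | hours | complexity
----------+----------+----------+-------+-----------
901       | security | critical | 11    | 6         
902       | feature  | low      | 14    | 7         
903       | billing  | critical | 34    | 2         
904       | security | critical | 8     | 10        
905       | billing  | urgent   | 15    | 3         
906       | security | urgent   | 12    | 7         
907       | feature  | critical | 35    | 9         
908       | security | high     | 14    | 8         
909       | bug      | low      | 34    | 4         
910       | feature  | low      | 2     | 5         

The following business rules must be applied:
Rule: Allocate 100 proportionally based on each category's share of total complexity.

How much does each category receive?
billing: 8.2, bug: 6.56, feature: 34.43, security: 50.82

Step 1: Calculate total complexity = 61
Step 2: Calculate each category's proportion:
  billing: 5/61 = 8.20% → 8.2
  bug: 4/61 = 6.56% → 6.56
  feature: 21/61 = 34.43% → 34.43
  security: 31/61 = 50.82% → 50.82
Step 3: Verify: sum of allocations ≈ 100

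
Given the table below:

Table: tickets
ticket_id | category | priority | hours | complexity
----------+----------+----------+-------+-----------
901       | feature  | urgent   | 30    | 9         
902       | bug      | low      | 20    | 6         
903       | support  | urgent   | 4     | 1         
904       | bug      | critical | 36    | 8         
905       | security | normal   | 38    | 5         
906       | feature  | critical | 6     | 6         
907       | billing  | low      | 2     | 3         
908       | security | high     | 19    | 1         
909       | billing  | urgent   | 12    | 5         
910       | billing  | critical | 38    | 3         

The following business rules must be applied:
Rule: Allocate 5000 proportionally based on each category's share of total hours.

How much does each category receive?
billing: 1268.29, bug: 1365.85, feature: 878.05, security: 1390.24, support: 97.56

Step 1: Calculate total hours = 205
Step 2: Calculate each category's proportion:
  billing: 52/205 = 25.37% → 1268.29
  bug: 56/205 = 27.32% → 1365.85
  feature: 36/205 = 17.56% → 878.05
  security: 57/205 = 27.80% → 1390.24
  support: 4/205 = 1.95% → 97.56
Step 3: Verify: sum of allocations ≈ 5000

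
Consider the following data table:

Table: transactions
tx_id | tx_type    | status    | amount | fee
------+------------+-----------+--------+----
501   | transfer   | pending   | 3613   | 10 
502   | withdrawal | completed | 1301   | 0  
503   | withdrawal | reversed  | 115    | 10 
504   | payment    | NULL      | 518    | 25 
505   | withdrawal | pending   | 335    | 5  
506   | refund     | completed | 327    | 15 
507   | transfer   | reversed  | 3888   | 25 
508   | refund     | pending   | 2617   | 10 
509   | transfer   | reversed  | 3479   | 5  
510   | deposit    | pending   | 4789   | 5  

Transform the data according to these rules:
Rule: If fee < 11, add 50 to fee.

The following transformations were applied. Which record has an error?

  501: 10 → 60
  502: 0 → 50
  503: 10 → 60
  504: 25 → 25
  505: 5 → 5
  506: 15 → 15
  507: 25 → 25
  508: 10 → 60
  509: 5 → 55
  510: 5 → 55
Record 505 has an error. The correct transformed value should be 55, not 5.

Step 1: Check each record against the rule
Step 2: Record 505 has fee = 5
Step 3: Since 5 < 11, the bonus should have been applied
Step 4: Correct value = 55, but claimed value = 5
Conclusion: Record 505 has the error.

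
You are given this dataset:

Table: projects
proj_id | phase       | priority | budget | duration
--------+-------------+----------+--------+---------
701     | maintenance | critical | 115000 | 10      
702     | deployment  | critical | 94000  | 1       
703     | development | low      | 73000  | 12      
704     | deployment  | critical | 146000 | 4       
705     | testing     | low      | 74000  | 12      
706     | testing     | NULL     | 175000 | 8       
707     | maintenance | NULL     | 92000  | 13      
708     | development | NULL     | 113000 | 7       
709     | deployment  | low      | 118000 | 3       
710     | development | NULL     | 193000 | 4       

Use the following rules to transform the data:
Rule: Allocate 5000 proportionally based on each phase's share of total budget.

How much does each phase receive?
deployment: 1500.42, development: 1588.43, maintenance: 867.56, testing: 1043.59

Step 1: Calculate total budget = 1193000
Step 2: Calculate each phase's proportion:
  deployment: 358000/1193000 = 30.01% → 1500.42
  development: 379000/1193000 = 31.77% → 1588.43
  maintenance: 207000/1193000 = 17.35% → 867.56
  testing: 249000/1193000 = 20.87% → 1043.59
Step 3: Verify: sum of allocations ≈ 5000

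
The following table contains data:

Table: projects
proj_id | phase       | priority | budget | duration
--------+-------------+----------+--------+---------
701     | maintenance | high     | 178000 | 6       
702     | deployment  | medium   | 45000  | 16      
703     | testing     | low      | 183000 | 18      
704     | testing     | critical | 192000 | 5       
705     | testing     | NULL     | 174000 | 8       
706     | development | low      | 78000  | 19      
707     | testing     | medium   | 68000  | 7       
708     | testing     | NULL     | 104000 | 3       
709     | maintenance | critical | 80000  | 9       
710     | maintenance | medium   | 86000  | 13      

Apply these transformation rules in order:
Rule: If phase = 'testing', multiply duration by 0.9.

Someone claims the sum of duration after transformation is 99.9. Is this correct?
Yes, the result is correct.

Step 1: Calculate the correct sum after transformation
Step 2: Apply multiplier 0.9 to records where phase = 'testing'
Step 3: Correct result = 99.9
Step 4: Claimed result = 99.9
Step 5: 99.9 = 99.9 ✓
Conclusion: The claimed result is correct.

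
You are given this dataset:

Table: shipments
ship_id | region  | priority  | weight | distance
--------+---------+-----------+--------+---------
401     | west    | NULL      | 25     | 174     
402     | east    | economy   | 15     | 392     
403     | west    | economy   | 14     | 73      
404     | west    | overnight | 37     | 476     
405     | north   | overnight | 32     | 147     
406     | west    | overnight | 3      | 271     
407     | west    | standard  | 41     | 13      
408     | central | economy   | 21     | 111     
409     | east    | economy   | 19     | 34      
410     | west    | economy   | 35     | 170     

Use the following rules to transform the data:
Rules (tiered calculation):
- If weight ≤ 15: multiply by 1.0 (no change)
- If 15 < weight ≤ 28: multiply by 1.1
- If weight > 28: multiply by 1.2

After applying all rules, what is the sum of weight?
277.5

Step 1: Tier 1 (weight ≤ 15): 3 records, sum = 32 × 1.0 = 32.0
Step 2: Tier 2 (15 < weight ≤ 28): 3 records, sum = 65 × 1.1 = 71.5
Step 3: Tier 3 (weight > 28): 4 records, sum = 145 × 1.2 = 174.0
Step 4: Final sum = 32.0 + 71.5 + 174.0 = 277.5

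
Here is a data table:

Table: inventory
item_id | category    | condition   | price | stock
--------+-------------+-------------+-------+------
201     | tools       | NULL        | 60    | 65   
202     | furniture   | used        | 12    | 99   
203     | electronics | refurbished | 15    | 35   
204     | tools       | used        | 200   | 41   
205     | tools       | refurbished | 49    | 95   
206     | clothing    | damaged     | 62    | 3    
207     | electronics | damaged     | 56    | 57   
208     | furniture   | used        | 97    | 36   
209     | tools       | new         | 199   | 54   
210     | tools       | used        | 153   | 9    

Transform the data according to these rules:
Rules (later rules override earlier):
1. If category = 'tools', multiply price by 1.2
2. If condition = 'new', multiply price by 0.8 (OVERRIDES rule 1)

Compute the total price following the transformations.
955.6

Step 1: Rule 2 takes priority for records with condition = 'new'
  - 1 records: 199 × 0.8 = 159.2
Step 2: Rule 1 applies to remaining records with category = 'tools'
  - 4 records: 462 × 1.2 = 554.4
Step 3: Other records unchanged: 242
Step 4: Final sum = 159.2 + 554.4 + 242 = 955.6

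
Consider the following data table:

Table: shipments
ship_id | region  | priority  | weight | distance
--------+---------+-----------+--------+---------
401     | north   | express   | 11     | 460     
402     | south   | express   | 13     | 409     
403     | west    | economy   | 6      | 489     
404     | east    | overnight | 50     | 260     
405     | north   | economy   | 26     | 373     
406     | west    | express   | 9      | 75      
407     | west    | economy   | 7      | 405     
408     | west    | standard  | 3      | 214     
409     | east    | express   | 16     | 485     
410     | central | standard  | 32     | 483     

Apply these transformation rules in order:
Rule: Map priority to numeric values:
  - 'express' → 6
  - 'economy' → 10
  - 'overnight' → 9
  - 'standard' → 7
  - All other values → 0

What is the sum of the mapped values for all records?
77

Step 1: Apply mapping to each record
Step 2: Count by status:
  'express': 4 records × 6 = 24
  'economy': 3 records × 10 = 30
  'overnight': 1 records × 9 = 9
  'standard': 2 records × 7 = 14
Step 3: Sum all mapped values = 77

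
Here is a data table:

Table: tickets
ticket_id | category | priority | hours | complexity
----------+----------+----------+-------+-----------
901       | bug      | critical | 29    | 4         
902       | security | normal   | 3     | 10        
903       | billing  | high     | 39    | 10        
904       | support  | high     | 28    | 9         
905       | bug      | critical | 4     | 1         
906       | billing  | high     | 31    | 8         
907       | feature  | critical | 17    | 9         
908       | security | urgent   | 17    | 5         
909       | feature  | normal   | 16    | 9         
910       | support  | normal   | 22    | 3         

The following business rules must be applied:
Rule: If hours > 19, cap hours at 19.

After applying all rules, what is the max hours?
19

Step 1: Original maximum hours = 39
Step 2: Apply cap at 19
Step 3: 5 records had hours > 19 and were capped
Step 4: Maximum after transformation = 19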